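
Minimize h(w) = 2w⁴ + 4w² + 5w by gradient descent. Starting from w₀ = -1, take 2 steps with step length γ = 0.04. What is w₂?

-0.52460288

h′(w) = 8w³ + 8w + 5
Step 1: h′(-1) = -11; w₁ = -1 − 0.04·(-11) = -0.56
Step 2: h′(-0.56) = -0.884928; w₂ = -0.56 − 0.04·(-0.884928) = -0.52460288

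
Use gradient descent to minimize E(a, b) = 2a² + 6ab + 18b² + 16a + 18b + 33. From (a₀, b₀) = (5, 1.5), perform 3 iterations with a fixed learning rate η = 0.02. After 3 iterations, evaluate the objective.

81.848762970112

∇E = (4a + 6b + 16, 6a + 36b + 18)
(a₁, b₁) = (5, 1.5) − 0.02·(45, 102) = (4.1, -0.54)
(a₂, b₂) = (4.1, -0.54) − 0.02·(29.16, 23.16) = (3.5168, -1.0032)
(a₃, b₃) = (3.5168, -1.0032) − 0.02·(24.048, 2.9856) = (3.03584, -1.062912)
E(3.03584, -1.062912) = 81.848762970112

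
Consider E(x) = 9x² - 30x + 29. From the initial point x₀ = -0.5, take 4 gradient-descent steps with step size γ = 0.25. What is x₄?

E′(x) = 18x - 30
Step 1: E′(-0.5) = -39; x₁ = -0.5 − 0.25·(-39) = 9.25
Step 2: E′(9.25) = 136.5; x₂ = 9.25 − 0.25·136.5 = -24.875
Step 3: E′(-24.875) = -477.75; x₃ = -24.875 − 0.25·(-477.75) = 94.5625
Step 4: E′(94.5625) = 1672.125; x₄ = 94.5625 − 0.25·1672.125 = -323.46875

-323.46875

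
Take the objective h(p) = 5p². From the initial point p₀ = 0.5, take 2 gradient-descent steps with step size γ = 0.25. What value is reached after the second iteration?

h′(p) = 10p
Step 1: h′(0.5) = 5; p₁ = 0.5 − 0.25·5 = -0.75
Step 2: h′(-0.75) = -7.5; p₂ = -0.75 − 0.25·(-7.5) = 1.125

1.125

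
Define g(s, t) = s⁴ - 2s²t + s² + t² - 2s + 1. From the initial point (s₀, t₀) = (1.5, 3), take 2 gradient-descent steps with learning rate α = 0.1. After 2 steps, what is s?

∇g = (4s³ - 4st + 2s - 2, -2s² + 2t)
(s₁, t₁) = (1.5, 3) − 0.1·(-3.5, 1.5) = (1.85, 2.85)
(s₂, t₂) = (1.85, 2.85) − 0.1·(5.9365, -1.145) = (1.25635, 2.9645)
s = 1.25635

1.25635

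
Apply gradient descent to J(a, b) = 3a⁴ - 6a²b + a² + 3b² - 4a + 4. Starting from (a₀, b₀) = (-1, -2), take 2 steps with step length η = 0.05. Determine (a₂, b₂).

∇J = (12a³ - 12ab + 2a - 4, -6a² + 6b)
Step 1: at (-1, -2), ∇J = (-42, -18) → (-1, -2) − 0.05·(-42, -18) = (1.1, -1.1)
Step 2: at (1.1, -1.1), ∇J = (28.692, -13.86) → (1.1, -1.1) − 0.05·(28.692, -13.86) = (-0.3346, -0.407)

(-0.3346, -0.407)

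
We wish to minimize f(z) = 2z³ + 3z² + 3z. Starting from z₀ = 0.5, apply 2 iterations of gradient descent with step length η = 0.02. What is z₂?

f′(z) = 6z² + 6z + 3
z₁ = 0.5 − 0.02·7.5 = 0.35
z₂ = 0.35 − 0.02·5.835 = 0.2333

0.2333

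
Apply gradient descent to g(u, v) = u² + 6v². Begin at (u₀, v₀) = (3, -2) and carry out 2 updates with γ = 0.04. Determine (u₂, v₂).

∇g = (2u, 12v)
Step 1: at (3, -2), ∇g = (6, -24) → (3, -2) − 0.04·(6, -24) = (2.76, -1.04)
Step 2: at (2.76, -1.04), ∇g = (5.52, -12.48) → (2.76, -1.04) − 0.04·(5.52, -12.48) = (2.5392, -0.5408)

(2.5392, -0.5408)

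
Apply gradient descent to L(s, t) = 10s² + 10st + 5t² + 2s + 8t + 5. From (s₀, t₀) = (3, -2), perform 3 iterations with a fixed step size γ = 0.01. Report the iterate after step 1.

(2.58, -2.18)

∇L = (20s + 10t + 2, 10s + 10t + 8)
(s₁, t₁) = (3, -2) − 0.01·(42, 18) = (2.58, -2.18)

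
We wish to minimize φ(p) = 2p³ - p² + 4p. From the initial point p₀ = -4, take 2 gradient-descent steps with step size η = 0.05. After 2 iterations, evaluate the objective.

φ′(p) = 6p² - 2p + 4
p₁ = -4 − 0.05·108 = -9.4
p₂ = -9.4 − 0.05·552.96 = -37.048
φ(-37.048) = -103221.530013184

-103221.530013184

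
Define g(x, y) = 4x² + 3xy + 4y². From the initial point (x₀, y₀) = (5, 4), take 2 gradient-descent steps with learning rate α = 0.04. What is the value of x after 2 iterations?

∇g = (8x + 3y, 3x + 8y)
Step 1: at (5, 4), ∇g = (52, 47) → (5, 4) − 0.04·(52, 47) = (2.92, 2.12)
Step 2: at (2.92, 2.12), ∇g = (29.72, 25.72) → (2.92, 2.12) − 0.04·(29.72, 25.72) = (1.7312, 1.0912)
x = 1.7312

1.7312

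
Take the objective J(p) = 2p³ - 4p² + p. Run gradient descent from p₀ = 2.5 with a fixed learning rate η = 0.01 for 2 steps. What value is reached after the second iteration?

2.1686465

J′(p) = 6p² - 8p + 1
Step 1: J′(2.5) = 18.5; p₁ = 2.5 − 0.01·18.5 = 2.315
Step 2: J′(2.315) = 14.63535; p₂ = 2.315 − 0.01·14.63535 = 2.1686465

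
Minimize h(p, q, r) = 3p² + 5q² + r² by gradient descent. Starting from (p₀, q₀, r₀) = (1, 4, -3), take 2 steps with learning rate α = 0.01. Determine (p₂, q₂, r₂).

∇h = (6p, 10q, 2r)
(p₁, q₁, r₁) = (1, 4, -3) − 0.01·(6, 40, -6) = (0.94, 3.6, -2.94)
(p₂, q₂, r₂) = (0.94, 3.6, -2.94) − 0.01·(5.64, 36, -5.88) = (0.8836, 3.24, -2.8812)

(0.8836, 3.24, -2.8812)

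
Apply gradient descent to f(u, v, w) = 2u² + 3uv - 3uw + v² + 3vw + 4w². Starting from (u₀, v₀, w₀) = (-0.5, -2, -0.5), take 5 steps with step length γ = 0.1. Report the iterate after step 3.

∇f = (4u + 3v - 3w, 3u + 2v + 3w, -3u + 3v + 8w)
(u₁, v₁, w₁) = (-0.5, -2, -0.5) − 0.1·(-6.5, -7, -8.5) = (0.15, -1.3, 0.35)
(u₂, v₂, w₂) = (0.15, -1.3, 0.35) − 0.1·(-4.35, -1.1, -1.55) = (0.585, -1.19, 0.505)
(u₃, v₃, w₃) = (0.585, -1.19, 0.505) − 0.1·(-2.745, 0.89, -1.285) = (0.8595, -1.279, 0.6335)

(0.8595, -1.279, 0.6335)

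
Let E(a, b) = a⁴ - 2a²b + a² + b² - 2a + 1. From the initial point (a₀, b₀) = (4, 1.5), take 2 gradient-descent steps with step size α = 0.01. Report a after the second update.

∇E = (4a³ - 4ab + 2a - 2, -2a² + 2b)
Step 1: at (4, 1.5), ∇E = (238, -29) → (4, 1.5) − 0.01·(238, -29) = (1.62, 1.79)
Step 2: at (1.62, 1.79), ∇E = (6.646912, -1.6688) → (1.62, 1.79) − 0.01·(6.646912, -1.6688) = (1.55353088, 1.806688)
a = 1.55353088

1.55353088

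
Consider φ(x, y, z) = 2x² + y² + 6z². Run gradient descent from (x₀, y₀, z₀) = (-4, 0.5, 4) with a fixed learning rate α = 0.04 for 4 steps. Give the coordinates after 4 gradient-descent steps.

∇φ = (4x, 2y, 12z)
Step 1: at (-4, 0.5, 4), ∇φ = (-16, 1, 48) → (-4, 0.5, 4) − 0.04·(-16, 1, 48) = (-3.36, 0.46, 2.08)
Step 2: at (-3.36, 0.46, 2.08), ∇φ = (-13.44, 0.92, 24.96) → (-3.36, 0.46, 2.08) − 0.04·(-13.44, 0.92, 24.96) = (-2.8224, 0.4232, 1.0816)
Step 3: at (-2.8224, 0.4232, 1.0816), ∇φ = (-11.2896, 0.8464, 12.9792) → (-2.8224, 0.4232, 1.0816) − 0.04·(-11.2896, 0.8464, 12.9792) = (-2.370816, 0.389344, 0.562432)
Step 4: at (-2.370816, 0.389344, 0.562432), ∇φ = (-9.483264, 0.778688, 6.749184) → (-2.370816, 0.389344, 0.562432) − 0.04·(-9.483264, 0.778688, 6.749184) = (-1.99148544, 0.35819648, 0.29246464)

(-1.99148544, 0.35819648, 0.29246464)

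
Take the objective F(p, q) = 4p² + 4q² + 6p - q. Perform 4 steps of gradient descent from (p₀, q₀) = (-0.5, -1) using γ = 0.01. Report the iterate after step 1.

∇F = (8p + 6, 8q - 1)
(p₁, q₁) = (-0.5, -1) − 0.01·(2, -9) = (-0.52, -0.91)

(-0.52, -0.91)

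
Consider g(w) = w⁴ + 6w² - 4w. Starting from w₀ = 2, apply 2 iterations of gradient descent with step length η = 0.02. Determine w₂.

0.73882112

g′(w) = 4w³ + 12w - 4
w₁ = 2 − 0.02·52 = 0.96
w₂ = 0.96 − 0.02·11.058944 = 0.73882112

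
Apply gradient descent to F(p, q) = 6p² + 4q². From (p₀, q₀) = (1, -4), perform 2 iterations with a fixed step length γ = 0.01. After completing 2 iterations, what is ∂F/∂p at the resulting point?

∇F = (12p, 8q)
Step 1: at (1, -4), ∇F = (12, -32) → (1, -4) − 0.01·(12, -32) = (0.88, -3.68)
Step 2: at (0.88, -3.68), ∇F = (10.56, -29.44) → (0.88, -3.68) − 0.01·(10.56, -29.44) = (0.7744, -3.3856)
∂F/∂p at (0.7744, -3.3856) = 9.2928

9.2928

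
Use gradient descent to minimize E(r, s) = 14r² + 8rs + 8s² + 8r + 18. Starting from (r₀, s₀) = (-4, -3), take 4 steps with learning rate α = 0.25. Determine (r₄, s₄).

∇E = (28r + 8s + 8, 8r + 16s)
(r₁, s₁) = (-4, -3) − 0.25·(-128, -80) = (28, 17)
(r₂, s₂) = (28, 17) − 0.25·(928, 496) = (-204, -107)
(r₃, s₃) = (-204, -107) − 0.25·(-6560, -3344) = (1436, 729)
(r₄, s₄) = (1436, 729) − 0.25·(46048, 23152) = (-10076, -5059)

(-10076, -5059)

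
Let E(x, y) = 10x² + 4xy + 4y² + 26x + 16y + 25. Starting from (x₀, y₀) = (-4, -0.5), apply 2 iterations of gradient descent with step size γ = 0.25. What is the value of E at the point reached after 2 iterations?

∇E = (20x + 4y + 26, 4x + 8y + 16)
Step 1: at (-4, -0.5), ∇E = (-56, -4) → (-4, -0.5) − 0.25·(-56, -4) = (10, 0.5)
Step 2: at (10, 0.5), ∇E = (228, 60) → (10, 0.5) − 0.25·(228, 60) = (-47, -14.5)
E(-47, -14.5) = 24228

24228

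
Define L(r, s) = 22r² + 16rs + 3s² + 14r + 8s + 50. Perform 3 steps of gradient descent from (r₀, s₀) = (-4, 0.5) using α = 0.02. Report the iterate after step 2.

(-0.8896, 1.5072)

∇L = (44r + 16s + 14, 16r + 6s + 8)
Step 1: at (-4, 0.5), ∇L = (-154, -53) → (-4, 0.5) − 0.02·(-154, -53) = (-0.92, 1.56)
Step 2: at (-0.92, 1.56), ∇L = (-1.52, 2.64) → (-0.92, 1.56) − 0.02·(-1.52, 2.64) = (-0.8896, 1.5072)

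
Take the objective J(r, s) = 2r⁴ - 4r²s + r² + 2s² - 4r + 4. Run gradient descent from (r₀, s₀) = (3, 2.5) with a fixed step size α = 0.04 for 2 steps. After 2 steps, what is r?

5.05490176

∇J = (8r³ - 8rs + 2r - 4, -4r² + 4s)
Step 1: at (3, 2.5), ∇J = (158, -26) → (3, 2.5) − 0.04·(158, -26) = (-3.32, 3.54)
Step 2: at (-3.32, 3.54), ∇J = (-209.372544, -29.9296) → (-3.32, 3.54) − 0.04·(-209.372544, -29.9296) = (5.05490176, 4.737184)
r = 5.05490176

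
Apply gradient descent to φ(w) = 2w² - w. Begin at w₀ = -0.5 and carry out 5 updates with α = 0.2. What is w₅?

0.24976

φ′(w) = 4w - 1
Step 1: φ′(-0.5) = -3; w₁ = -0.5 − 0.2·(-3) = 0.1
Step 2: φ′(0.1) = -0.6; w₂ = 0.1 − 0.2·(-0.6) = 0.22
Step 3: φ′(0.22) = -0.12; w₃ = 0.22 − 0.2·(-0.12) = 0.244
Step 4: φ′(0.244) = -0.024; w₄ = 0.244 − 0.2·(-0.024) = 0.2488
Step 5: φ′(0.2488) = -0.0048; w₅ = 0.2488 − 0.2·(-0.0048) = 0.24976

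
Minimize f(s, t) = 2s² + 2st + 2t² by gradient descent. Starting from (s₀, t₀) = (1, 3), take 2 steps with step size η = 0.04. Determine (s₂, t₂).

(0.3088, 2.0016)

∇f = (4s + 2t, 2s + 4t)
(s₁, t₁) = (1, 3) − 0.04·(10, 14) = (0.6, 2.44)
(s₂, t₂) = (0.6, 2.44) − 0.04·(7.28, 10.96) = (0.3088, 2.0016)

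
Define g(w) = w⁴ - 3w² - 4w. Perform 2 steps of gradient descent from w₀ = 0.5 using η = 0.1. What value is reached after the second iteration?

g′(w) = 4w³ - 6w - 4
w₁ = 0.5 − 0.1·(-6.5) = 1.15
w₂ = 1.15 − 0.1·(-4.8165) = 1.63165

1.63165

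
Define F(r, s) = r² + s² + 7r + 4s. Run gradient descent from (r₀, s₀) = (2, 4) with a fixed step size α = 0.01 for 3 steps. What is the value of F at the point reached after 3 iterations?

∇F = (2r + 7, 2s + 4)
(r₁, s₁) = (2, 4) − 0.01·(11, 12) = (1.89, 3.88)
(r₂, s₂) = (1.89, 3.88) − 0.01·(10.78, 11.76) = (1.7822, 3.7624)
(r₃, s₃) = (1.7822, 3.7624) − 0.01·(10.5644, 11.5248) = (1.676556, 3.647152)
F(1.676556, 3.647152) = 42.43705773224

42.43705773224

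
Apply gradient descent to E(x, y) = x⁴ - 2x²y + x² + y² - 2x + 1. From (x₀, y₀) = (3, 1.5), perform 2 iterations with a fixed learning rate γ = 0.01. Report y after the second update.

∇E = (4x³ - 4xy + 2x - 2, -2x² + 2y)
(x₁, y₁) = (3, 1.5) − 0.01·(94, -15) = (2.06, 1.65)
(x₂, y₂) = (2.06, 1.65) − 0.01·(23.491264, -5.1872) = (1.82508736, 1.701872)
y = 1.701872

1.701872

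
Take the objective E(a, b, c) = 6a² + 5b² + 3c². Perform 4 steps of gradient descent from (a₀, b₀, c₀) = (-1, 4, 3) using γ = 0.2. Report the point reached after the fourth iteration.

∇E = (12a, 10b, 6c)
(a₁, b₁, c₁) = (-1, 4, 3) − 0.2·(-12, 40, 18) = (1.4, -4, -0.6)
(a₂, b₂, c₂) = (1.4, -4, -0.6) − 0.2·(16.8, -40, -3.6) = (-1.96, 4, 0.12)
(a₃, b₃, c₃) = (-1.96, 4, 0.12) − 0.2·(-23.52, 40, 0.72) = (2.744, -4, -0.024)
(a₄, b₄, c₄) = (2.744, -4, -0.024) − 0.2·(32.928, -40, -0.144) = (-3.8416, 4, 0.0048)

(-3.8416, 4, 0.0048)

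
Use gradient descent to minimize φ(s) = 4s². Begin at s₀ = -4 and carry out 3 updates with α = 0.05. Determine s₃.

-0.864

φ′(s) = 8s
Step 1: φ′(-4) = -32; s₁ = -4 − 0.05·(-32) = -2.4
Step 2: φ′(-2.4) = -19.2; s₂ = -2.4 − 0.05·(-19.2) = -1.44
Step 3: φ′(-1.44) = -11.52; s₃ = -1.44 − 0.05·(-11.52) = -0.864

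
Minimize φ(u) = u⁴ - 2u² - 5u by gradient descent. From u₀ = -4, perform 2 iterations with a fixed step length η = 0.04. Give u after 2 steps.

-24.28992

φ′(u) = 4u³ - 4u - 5
Step 1: φ′(-4) = -245; u₁ = -4 − 0.04·(-245) = 5.8
Step 2: φ′(5.8) = 752.248; u₂ = 5.8 − 0.04·752.248 = -24.28992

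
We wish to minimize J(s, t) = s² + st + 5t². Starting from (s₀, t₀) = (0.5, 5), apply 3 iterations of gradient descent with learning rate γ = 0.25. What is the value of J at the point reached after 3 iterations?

1643.57525634765625

∇J = (2s + t, s + 10t)
Step 1: at (0.5, 5), ∇J = (6, 50.5) → (0.5, 5) − 0.25·(6, 50.5) = (-1, -7.625)
Step 2: at (-1, -7.625), ∇J = (-9.625, -77.25) → (-1, -7.625) − 0.25·(-9.625, -77.25) = (1.40625, 11.6875)
Step 3: at (1.40625, 11.6875), ∇J = (14.5, 118.28125) → (1.40625, 11.6875) − 0.25·(14.5, 118.28125) = (-2.21875, -17.8828125)
J(-2.21875, -17.8828125) = 1643.57525634765625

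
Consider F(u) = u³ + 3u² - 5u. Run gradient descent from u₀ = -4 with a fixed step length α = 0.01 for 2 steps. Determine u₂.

F′(u) = 3u² + 6u - 5
Step 1: F′(-4) = 19; u₁ = -4 − 0.01·19 = -4.19
Step 2: F′(-4.19) = 22.5283; u₂ = -4.19 − 0.01·22.5283 = -4.415283

-4.415283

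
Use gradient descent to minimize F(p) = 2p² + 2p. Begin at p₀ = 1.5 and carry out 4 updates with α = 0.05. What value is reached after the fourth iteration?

0.3192

F′(p) = 4p + 2
Step 1: F′(1.5) = 8; p₁ = 1.5 − 0.05·8 = 1.1
Step 2: F′(1.1) = 6.4; p₂ = 1.1 − 0.05·6.4 = 0.78
Step 3: F′(0.78) = 5.12; p₃ = 0.78 − 0.05·5.12 = 0.524
Step 4: F′(0.524) = 4.096; p₄ = 0.524 − 0.05·4.096 = 0.3192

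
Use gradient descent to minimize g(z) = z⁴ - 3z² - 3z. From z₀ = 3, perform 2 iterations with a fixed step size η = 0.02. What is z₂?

g′(z) = 4z³ - 6z - 3
Step 1: g′(3) = 87; z₁ = 3 − 0.02·87 = 1.26
Step 2: g′(1.26) = -2.558496; z₂ = 1.26 − 0.02·(-2.558496) = 1.31116992

1.31116992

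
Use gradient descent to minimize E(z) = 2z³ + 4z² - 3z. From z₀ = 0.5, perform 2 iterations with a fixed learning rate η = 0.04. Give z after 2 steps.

0.3536

E′(z) = 6z² + 8z - 3
Step 1: E′(0.5) = 2.5; z₁ = 0.5 − 0.04·2.5 = 0.4
Step 2: E′(0.4) = 1.16; z₂ = 0.4 − 0.04·1.16 = 0.3536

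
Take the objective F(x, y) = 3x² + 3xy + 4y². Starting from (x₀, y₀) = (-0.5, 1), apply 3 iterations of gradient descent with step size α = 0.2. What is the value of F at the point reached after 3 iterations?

∇F = (6x + 3y, 3x + 8y)
(x₁, y₁) = (-0.5, 1) − 0.2·(0, 6.5) = (-0.5, -0.3)
(x₂, y₂) = (-0.5, -0.3) − 0.2·(-3.9, -3.9) = (0.28, 0.48)
(x₃, y₃) = (0.28, 0.48) − 0.2·(3.12, 4.68) = (-0.344, -0.456)
F(-0.344, -0.456) = 1.657344

1.657344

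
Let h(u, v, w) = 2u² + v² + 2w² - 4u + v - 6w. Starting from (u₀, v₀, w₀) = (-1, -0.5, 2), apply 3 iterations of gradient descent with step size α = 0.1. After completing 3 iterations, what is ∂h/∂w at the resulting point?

0.432

∇h = (4u - 4, 2v + 1, 4w - 6)
(u₁, v₁, w₁) = (-1, -0.5, 2) − 0.1·(-8, 0, 2) = (-0.2, -0.5, 1.8)
(u₂, v₂, w₂) = (-0.2, -0.5, 1.8) − 0.1·(-4.8, 0, 1.2) = (0.28, -0.5, 1.68)
(u₃, v₃, w₃) = (0.28, -0.5, 1.68) − 0.1·(-2.88, 0, 0.72) = (0.568, -0.5, 1.608)
∂h/∂w at (0.568, -0.5, 1.608) = 0.432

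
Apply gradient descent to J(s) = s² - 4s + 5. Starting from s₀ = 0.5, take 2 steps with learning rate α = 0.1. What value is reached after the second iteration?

1.04

J′(s) = 2s - 4
Step 1: J′(0.5) = -3; s₁ = 0.5 − 0.1·(-3) = 0.8
Step 2: J′(0.8) = -2.4; s₂ = 0.8 − 0.1·(-2.4) = 1.04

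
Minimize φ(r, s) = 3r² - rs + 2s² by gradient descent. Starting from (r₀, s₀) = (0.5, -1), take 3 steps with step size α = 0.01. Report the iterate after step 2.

∇φ = (6r - s, -r + 4s)
(r₁, s₁) = (0.5, -1) − 0.01·(4, -4.5) = (0.46, -0.955)
(r₂, s₂) = (0.46, -0.955) − 0.01·(3.715, -4.28) = (0.42285, -0.9122)

(0.42285, -0.9122)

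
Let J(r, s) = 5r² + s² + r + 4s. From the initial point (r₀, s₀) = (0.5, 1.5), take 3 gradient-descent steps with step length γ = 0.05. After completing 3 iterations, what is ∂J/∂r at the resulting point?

∇J = (10r + 1, 2s + 4)
Step 1: at (0.5, 1.5), ∇J = (6, 7) → (0.5, 1.5) − 0.05·(6, 7) = (0.2, 1.15)
Step 2: at (0.2, 1.15), ∇J = (3, 6.3) → (0.2, 1.15) − 0.05·(3, 6.3) = (0.05, 0.835)
Step 3: at (0.05, 0.835), ∇J = (1.5, 5.67) → (0.05, 0.835) − 0.05·(1.5, 5.67) = (-0.025, 0.5515)
∂J/∂r at (-0.025, 0.5515) = 0.75

0.75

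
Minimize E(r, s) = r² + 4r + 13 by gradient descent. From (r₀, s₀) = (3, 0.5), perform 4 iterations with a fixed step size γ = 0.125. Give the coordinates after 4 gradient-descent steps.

∇E = (2r + 4, 0)
(r₁, s₁) = (3, 0.5) − 0.125·(10, 0) = (1.75, 0.5)
(r₂, s₂) = (1.75, 0.5) − 0.125·(7.5, 0) = (0.8125, 0.5)
(r₃, s₃) = (0.8125, 0.5) − 0.125·(5.625, 0) = (0.109375, 0.5)
(r₄, s₄) = (0.109375, 0.5) − 0.125·(4.21875, 0) = (-0.41796875, 0.5)

(-0.41796875, 0.5)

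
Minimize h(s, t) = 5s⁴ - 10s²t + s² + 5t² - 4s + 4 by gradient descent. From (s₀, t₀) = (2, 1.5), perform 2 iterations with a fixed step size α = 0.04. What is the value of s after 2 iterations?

∇h = (20s³ - 20st + 2s - 4, -10s² + 10t)
(s₁, t₁) = (2, 1.5) − 0.04·(100, -25) = (-2, 2.5)
(s₂, t₂) = (-2, 2.5) − 0.04·(-68, -15) = (0.72, 3.1)
s = 0.72

0.72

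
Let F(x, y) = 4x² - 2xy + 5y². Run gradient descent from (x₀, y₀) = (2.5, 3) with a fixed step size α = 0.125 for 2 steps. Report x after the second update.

-0.03125

∇F = (8x - 2y, -2x + 10y)
(x₁, y₁) = (2.5, 3) − 0.125·(14, 25) = (0.75, -0.125)
(x₂, y₂) = (0.75, -0.125) − 0.125·(6.25, -2.75) = (-0.03125, 0.21875)
x = -0.03125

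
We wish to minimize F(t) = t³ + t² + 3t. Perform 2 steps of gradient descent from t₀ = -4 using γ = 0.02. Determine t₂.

-6.142776

F′(t) = 3t² + 2t + 3
t₁ = -4 − 0.02·43 = -4.86
t₂ = -4.86 − 0.02·64.1388 = -6.142776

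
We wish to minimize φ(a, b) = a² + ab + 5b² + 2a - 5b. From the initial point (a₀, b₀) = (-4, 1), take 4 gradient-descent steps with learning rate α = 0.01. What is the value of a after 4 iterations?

-3.80534785

∇φ = (2a + b + 2, a + 10b - 5)
(a₁, b₁) = (-4, 1) − 0.01·(-5, 1) = (-3.95, 0.99)
(a₂, b₂) = (-3.95, 0.99) − 0.01·(-4.91, 0.95) = (-3.9009, 0.9805)
(a₃, b₃) = (-3.9009, 0.9805) − 0.01·(-4.8213, 0.9041) = (-3.852687, 0.971459)
(a₄, b₄) = (-3.852687, 0.971459) − 0.01·(-4.733915, 0.861903) = (-3.80534785, 0.96283997)
a = -3.80534785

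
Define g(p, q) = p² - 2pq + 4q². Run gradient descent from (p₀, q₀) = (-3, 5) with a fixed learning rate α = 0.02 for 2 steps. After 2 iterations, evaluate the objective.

65.89551616

∇g = (2p - 2q, -2p + 8q)
(p₁, q₁) = (-3, 5) − 0.02·(-16, 46) = (-2.68, 4.08)
(p₂, q₂) = (-2.68, 4.08) − 0.02·(-13.52, 38) = (-2.4096, 3.32)
g(-2.4096, 3.32) = 65.89551616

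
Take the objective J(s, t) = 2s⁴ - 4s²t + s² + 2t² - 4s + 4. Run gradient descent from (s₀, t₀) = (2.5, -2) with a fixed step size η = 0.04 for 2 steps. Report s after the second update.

19.95860608

∇J = (8s³ - 8st + 2s - 4, -4s² + 4t)
Step 1: at (2.5, -2), ∇J = (166, -33) → (2.5, -2) − 0.04·(166, -33) = (-4.14, -0.68)
Step 2: at (-4.14, -0.68), ∇J = (-602.465152, -71.2784) → (-4.14, -0.68) − 0.04·(-602.465152, -71.2784) = (19.95860608, 2.171136)
s = 19.95860608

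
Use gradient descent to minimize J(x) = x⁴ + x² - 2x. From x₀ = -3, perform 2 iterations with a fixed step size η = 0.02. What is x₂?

-0.58764544

J′(x) = 4x³ + 2x - 2
x₁ = -3 − 0.02·(-116) = -0.68
x₂ = -0.68 − 0.02·(-4.617728) = -0.58764544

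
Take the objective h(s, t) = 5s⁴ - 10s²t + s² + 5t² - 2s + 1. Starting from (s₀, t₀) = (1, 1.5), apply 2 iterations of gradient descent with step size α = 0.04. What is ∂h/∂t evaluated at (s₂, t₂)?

∇h = (20s³ - 20st + 2s - 2, -10s² + 10t)
Step 1: at (1, 1.5), ∇h = (-10, 5) → (1, 1.5) − 0.04·(-10, 5) = (1.4, 1.3)
Step 2: at (1.4, 1.3), ∇h = (19.28, -6.6) → (1.4, 1.3) − 0.04·(19.28, -6.6) = (0.6288, 1.564)
∂h/∂t at (0.6288, 1.564) = 11.6861056

11.6861056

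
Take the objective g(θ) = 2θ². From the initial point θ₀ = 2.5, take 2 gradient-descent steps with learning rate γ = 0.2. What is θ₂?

g′(θ) = 4θ
Step 1: g′(2.5) = 10; θ₁ = 2.5 − 0.2·10 = 0.5
Step 2: g′(0.5) = 2; θ₂ = 0.5 − 0.2·2 = 0.1

0.1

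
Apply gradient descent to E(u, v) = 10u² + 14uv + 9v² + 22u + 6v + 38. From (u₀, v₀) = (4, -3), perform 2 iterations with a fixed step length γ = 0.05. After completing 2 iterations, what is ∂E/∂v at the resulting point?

-0.2

∇E = (20u + 14v + 22, 14u + 18v + 6)
(u₁, v₁) = (4, -3) − 0.05·(60, 8) = (1, -3.4)
(u₂, v₂) = (1, -3.4) − 0.05·(-5.6, -41.2) = (1.28, -1.34)
∂E/∂v at (1.28, -1.34) = -0.2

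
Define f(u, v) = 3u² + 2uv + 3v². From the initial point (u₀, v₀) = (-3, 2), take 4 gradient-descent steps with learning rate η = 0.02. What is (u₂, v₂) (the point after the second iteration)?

(-2.4688, 1.7632)

∇f = (6u + 2v, 2u + 6v)
(u₁, v₁) = (-3, 2) − 0.02·(-14, 6) = (-2.72, 1.88)
(u₂, v₂) = (-2.72, 1.88) − 0.02·(-12.56, 5.84) = (-2.4688, 1.7632)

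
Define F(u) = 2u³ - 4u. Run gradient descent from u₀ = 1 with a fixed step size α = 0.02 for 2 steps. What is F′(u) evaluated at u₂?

F′(u) = 6u² - 4
u₁ = 1 − 0.02·2 = 0.96
u₂ = 0.96 − 0.02·1.5296 = 0.929408
F′(u) at (0.929408) = 1.182795382784

1.182795382784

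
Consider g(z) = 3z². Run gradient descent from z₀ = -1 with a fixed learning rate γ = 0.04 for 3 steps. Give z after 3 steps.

-0.438976

g′(z) = 6z
z₁ = -1 − 0.04·(-6) = -0.76
z₂ = -0.76 − 0.04·(-4.56) = -0.5776
z₃ = -0.5776 − 0.04·(-3.4656) = -0.438976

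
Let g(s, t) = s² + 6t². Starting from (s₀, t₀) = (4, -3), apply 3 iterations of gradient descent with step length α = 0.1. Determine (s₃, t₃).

(2.048, 0.024)

∇g = (2s, 12t)
(s₁, t₁) = (4, -3) − 0.1·(8, -36) = (3.2, 0.6)
(s₂, t₂) = (3.2, 0.6) − 0.1·(6.4, 7.2) = (2.56, -0.12)
(s₃, t₃) = (2.56, -0.12) − 0.1·(5.12, -1.44) = (2.048, 0.024)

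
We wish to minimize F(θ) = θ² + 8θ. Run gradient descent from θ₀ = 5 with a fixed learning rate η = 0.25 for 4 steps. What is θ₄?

-3.4375

F′(θ) = 2θ + 8
Step 1: F′(5) = 18; θ₁ = 5 − 0.25·18 = 0.5
Step 2: F′(0.5) = 9; θ₂ = 0.5 − 0.25·9 = -1.75
Step 3: F′(-1.75) = 4.5; θ₃ = -1.75 − 0.25·4.5 = -2.875
Step 4: F′(-2.875) = 2.25; θ₄ = -2.875 − 0.25·2.25 = -3.4375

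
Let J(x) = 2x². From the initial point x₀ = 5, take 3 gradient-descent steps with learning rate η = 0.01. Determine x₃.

J′(x) = 4x
Step 1: J′(5) = 20; x₁ = 5 − 0.01·20 = 4.8
Step 2: J′(4.8) = 19.2; x₂ = 4.8 − 0.01·19.2 = 4.608
Step 3: J′(4.608) = 18.432; x₃ = 4.608 − 0.01·18.432 = 4.42368

4.42368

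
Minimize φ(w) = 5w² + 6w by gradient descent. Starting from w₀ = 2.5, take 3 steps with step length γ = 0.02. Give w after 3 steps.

φ′(w) = 10w + 6
w₁ = 2.5 − 0.02·31 = 1.88
w₂ = 1.88 − 0.02·24.8 = 1.384
w₃ = 1.384 − 0.02·19.84 = 0.9872

0.9872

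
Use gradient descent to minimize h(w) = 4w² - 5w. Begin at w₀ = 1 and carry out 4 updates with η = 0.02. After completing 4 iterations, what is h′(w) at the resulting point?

h′(w) = 8w - 5
Step 1: h′(1) = 3; w₁ = 1 − 0.02·3 = 0.94
Step 2: h′(0.94) = 2.52; w₂ = 0.94 − 0.02·2.52 = 0.8896
Step 3: h′(0.8896) = 2.1168; w₃ = 0.8896 − 0.02·2.1168 = 0.847264
Step 4: h′(0.847264) = 1.778112; w₄ = 0.847264 − 0.02·1.778112 = 0.81170176
h′(w) at (0.81170176) = 1.49361408

1.49361408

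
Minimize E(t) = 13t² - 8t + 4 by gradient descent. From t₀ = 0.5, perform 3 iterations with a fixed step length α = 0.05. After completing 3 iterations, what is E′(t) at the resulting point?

-0.135

E′(t) = 26t - 8
Step 1: E′(0.5) = 5; t₁ = 0.5 − 0.05·5 = 0.25
Step 2: E′(0.25) = -1.5; t₂ = 0.25 − 0.05·(-1.5) = 0.325
Step 3: E′(0.325) = 0.45; t₃ = 0.325 − 0.05·0.45 = 0.3025
E′(t) at (0.3025) = -0.135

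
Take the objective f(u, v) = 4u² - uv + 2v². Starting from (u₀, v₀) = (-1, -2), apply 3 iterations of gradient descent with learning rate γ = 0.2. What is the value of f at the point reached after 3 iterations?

0.08192

∇f = (8u - v, -u + 4v)
(u₁, v₁) = (-1, -2) − 0.2·(-6, -7) = (0.2, -0.6)
(u₂, v₂) = (0.2, -0.6) − 0.2·(2.2, -2.6) = (-0.24, -0.08)
(u₃, v₃) = (-0.24, -0.08) − 0.2·(-1.84, -0.08) = (0.128, -0.064)
f(0.128, -0.064) = 0.08192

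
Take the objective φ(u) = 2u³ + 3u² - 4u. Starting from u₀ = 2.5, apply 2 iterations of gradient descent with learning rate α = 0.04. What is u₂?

φ′(u) = 6u² + 6u - 4
Step 1: φ′(2.5) = 48.5; u₁ = 2.5 − 0.04·48.5 = 0.56
Step 2: φ′(0.56) = 1.2416; u₂ = 0.56 − 0.04·1.2416 = 0.510336

0.510336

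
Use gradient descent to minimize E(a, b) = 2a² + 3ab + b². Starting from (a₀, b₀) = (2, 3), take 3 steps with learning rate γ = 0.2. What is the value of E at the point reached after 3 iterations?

∇E = (4a + 3b, 3a + 2b)
Step 1: at (2, 3), ∇E = (17, 12) → (2, 3) − 0.2·(17, 12) = (-1.4, 0.6)
Step 2: at (-1.4, 0.6), ∇E = (-3.8, -3) → (-1.4, 0.6) − 0.2·(-3.8, -3) = (-0.64, 1.2)
Step 3: at (-0.64, 1.2), ∇E = (1.04, 0.48) → (-0.64, 1.2) − 0.2·(1.04, 0.48) = (-0.848, 1.104)
E(-0.848, 1.104) = -0.151552

-0.151552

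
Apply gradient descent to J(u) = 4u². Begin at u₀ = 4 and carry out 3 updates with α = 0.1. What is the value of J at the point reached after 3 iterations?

J′(u) = 8u
u₁ = 4 − 0.1·32 = 0.8
u₂ = 0.8 − 0.1·6.4 = 0.16
u₃ = 0.16 − 0.1·1.28 = 0.032
J(0.032) = 0.004096

0.004096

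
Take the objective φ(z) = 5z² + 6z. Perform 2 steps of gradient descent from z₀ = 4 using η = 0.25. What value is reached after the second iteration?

φ′(z) = 10z + 6
z₁ = 4 − 0.25·46 = -7.5
z₂ = -7.5 − 0.25·(-69) = 9.75

9.75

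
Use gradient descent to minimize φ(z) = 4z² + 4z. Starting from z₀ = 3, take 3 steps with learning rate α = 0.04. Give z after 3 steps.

φ′(z) = 8z + 4
Step 1: φ′(3) = 28; z₁ = 3 − 0.04·28 = 1.88
Step 2: φ′(1.88) = 19.04; z₂ = 1.88 − 0.04·19.04 = 1.1184
Step 3: φ′(1.1184) = 12.9472; z₃ = 1.1184 − 0.04·12.9472 = 0.600512

0.600512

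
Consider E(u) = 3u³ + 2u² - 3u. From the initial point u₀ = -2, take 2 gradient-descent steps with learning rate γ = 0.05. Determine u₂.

-7.203125

E′(u) = 9u² + 4u - 3
u₁ = -2 − 0.05·25 = -3.25
u₂ = -3.25 − 0.05·79.0625 = -7.203125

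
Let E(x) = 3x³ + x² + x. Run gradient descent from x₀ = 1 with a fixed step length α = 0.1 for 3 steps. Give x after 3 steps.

E′(x) = 9x² + 2x + 1
Step 1: E′(1) = 12; x₁ = 1 − 0.1·12 = -0.2
Step 2: E′(-0.2) = 0.96; x₂ = -0.2 − 0.1·0.96 = -0.296
Step 3: E′(-0.296) = 1.196544; x₃ = -0.296 − 0.1·1.196544 = -0.4156544

-0.4156544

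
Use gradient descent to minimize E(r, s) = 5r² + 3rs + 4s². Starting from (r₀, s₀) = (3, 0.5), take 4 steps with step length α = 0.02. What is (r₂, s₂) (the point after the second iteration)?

(1.8816, 0.0594)

∇E = (10r + 3s, 3r + 8s)
(r₁, s₁) = (3, 0.5) − 0.02·(31.5, 13) = (2.37, 0.24)
(r₂, s₂) = (2.37, 0.24) − 0.02·(24.42, 9.03) = (1.8816, 0.0594)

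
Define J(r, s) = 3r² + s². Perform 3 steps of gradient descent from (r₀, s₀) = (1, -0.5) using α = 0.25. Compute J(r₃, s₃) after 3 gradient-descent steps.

0.05078125

∇J = (6r, 2s)
Step 1: at (1, -0.5), ∇J = (6, -1) → (1, -0.5) − 0.25·(6, -1) = (-0.5, -0.25)
Step 2: at (-0.5, -0.25), ∇J = (-3, -0.5) → (-0.5, -0.25) − 0.25·(-3, -0.5) = (0.25, -0.125)
Step 3: at (0.25, -0.125), ∇J = (1.5, -0.25) → (0.25, -0.125) − 0.25·(1.5, -0.25) = (-0.125, -0.0625)
J(-0.125, -0.0625) = 0.05078125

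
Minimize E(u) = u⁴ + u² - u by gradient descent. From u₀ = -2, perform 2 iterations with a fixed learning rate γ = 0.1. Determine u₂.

E′(u) = 4u³ + 2u - 1
Step 1: E′(-2) = -37; u₁ = -2 − 0.1·(-37) = 1.7
Step 2: E′(1.7) = 22.052; u₂ = 1.7 − 0.1·22.052 = -0.5052

-0.5052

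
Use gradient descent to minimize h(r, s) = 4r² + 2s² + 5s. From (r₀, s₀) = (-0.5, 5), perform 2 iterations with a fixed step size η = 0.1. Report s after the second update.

1

∇h = (8r, 4s + 5)
Step 1: at (-0.5, 5), ∇h = (-4, 25) → (-0.5, 5) − 0.1·(-4, 25) = (-0.1, 2.5)
Step 2: at (-0.1, 2.5), ∇h = (-0.8, 15) → (-0.1, 2.5) − 0.1·(-0.8, 15) = (-0.02, 1)
s = 1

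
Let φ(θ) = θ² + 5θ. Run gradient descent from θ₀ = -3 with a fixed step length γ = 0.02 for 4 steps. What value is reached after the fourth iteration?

-2.92467328

φ′(θ) = 2θ + 5
Step 1: φ′(-3) = -1; θ₁ = -3 − 0.02·(-1) = -2.98
Step 2: φ′(-2.98) = -0.96; θ₂ = -2.98 − 0.02·(-0.96) = -2.9608
Step 3: φ′(-2.9608) = -0.9216; θ₃ = -2.9608 − 0.02·(-0.9216) = -2.942368
Step 4: φ′(-2.942368) = -0.884736; θ₄ = -2.942368 − 0.02·(-0.884736) = -2.92467328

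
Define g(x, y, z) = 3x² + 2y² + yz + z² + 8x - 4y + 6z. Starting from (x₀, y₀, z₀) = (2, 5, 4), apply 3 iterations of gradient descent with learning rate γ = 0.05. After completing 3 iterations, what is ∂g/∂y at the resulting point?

8.301125

∇g = (6x + 8, 4y + z - 4, y + 2z + 6)
Step 1: at (2, 5, 4), ∇g = (20, 20, 19) → (2, 5, 4) − 0.05·(20, 20, 19) = (1, 4, 3.05)
Step 2: at (1, 4, 3.05), ∇g = (14, 15.05, 16.1) → (1, 4, 3.05) − 0.05·(14, 15.05, 16.1) = (0.3, 3.2475, 2.245)
Step 3: at (0.3, 3.2475, 2.245), ∇g = (9.8, 11.235, 13.7375) → (0.3, 3.2475, 2.245) − 0.05·(9.8, 11.235, 13.7375) = (-0.19, 2.68575, 1.558125)
∂g/∂y at (-0.19, 2.68575, 1.558125) = 8.301125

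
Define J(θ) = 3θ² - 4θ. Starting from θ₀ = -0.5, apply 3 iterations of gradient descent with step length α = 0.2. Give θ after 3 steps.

0.676

J′(θ) = 6θ - 4
Step 1: J′(-0.5) = -7; θ₁ = -0.5 − 0.2·(-7) = 0.9
Step 2: J′(0.9) = 1.4; θ₂ = 0.9 − 0.2·1.4 = 0.62
Step 3: J′(0.62) = -0.28; θ₃ = 0.62 − 0.2·(-0.28) = 0.676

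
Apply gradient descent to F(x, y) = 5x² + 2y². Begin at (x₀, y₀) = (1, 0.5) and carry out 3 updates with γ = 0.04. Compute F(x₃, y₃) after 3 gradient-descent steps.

0.408929015808

∇F = (10x, 4y)
Step 1: at (1, 0.5), ∇F = (10, 2) → (1, 0.5) − 0.04·(10, 2) = (0.6, 0.42)
Step 2: at (0.6, 0.42), ∇F = (6, 1.68) → (0.6, 0.42) − 0.04·(6, 1.68) = (0.36, 0.3528)
Step 3: at (0.36, 0.3528), ∇F = (3.6, 1.4112) → (0.36, 0.3528) − 0.04·(3.6, 1.4112) = (0.216, 0.296352)
F(0.216, 0.296352) = 0.408929015808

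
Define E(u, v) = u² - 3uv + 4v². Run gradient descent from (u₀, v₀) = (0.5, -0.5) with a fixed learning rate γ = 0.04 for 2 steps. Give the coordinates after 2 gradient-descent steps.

(0.3344, -0.1424)

∇E = (2u - 3v, -3u + 8v)
(u₁, v₁) = (0.5, -0.5) − 0.04·(2.5, -5.5) = (0.4, -0.28)
(u₂, v₂) = (0.4, -0.28) − 0.04·(1.64, -3.44) = (0.3344, -0.1424)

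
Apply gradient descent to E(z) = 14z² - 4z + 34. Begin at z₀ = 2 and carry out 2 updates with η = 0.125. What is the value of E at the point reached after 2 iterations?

1919.875

E′(z) = 28z - 4
Step 1: E′(2) = 52; z₁ = 2 − 0.125·52 = -4.5
Step 2: E′(-4.5) = -130; z₂ = -4.5 − 0.125·(-130) = 11.75
E(11.75) = 1919.875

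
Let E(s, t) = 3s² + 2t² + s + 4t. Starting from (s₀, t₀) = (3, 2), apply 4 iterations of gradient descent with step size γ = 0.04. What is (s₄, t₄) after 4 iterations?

(0.88980224, 0.49361408)

∇E = (6s + 1, 4t + 4)
(s₁, t₁) = (3, 2) − 0.04·(19, 12) = (2.24, 1.52)
(s₂, t₂) = (2.24, 1.52) − 0.04·(14.44, 10.08) = (1.6624, 1.1168)
(s₃, t₃) = (1.6624, 1.1168) − 0.04·(10.9744, 8.4672) = (1.223424, 0.778112)
(s₄, t₄) = (1.223424, 0.778112) − 0.04·(8.340544, 7.112448) = (0.88980224, 0.49361408)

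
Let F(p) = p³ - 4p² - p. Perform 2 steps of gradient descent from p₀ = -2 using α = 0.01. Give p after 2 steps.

F′(p) = 3p² - 8p - 1
p₁ = -2 − 0.01·27 = -2.27
p₂ = -2.27 − 0.01·32.6187 = -2.596187

-2.596187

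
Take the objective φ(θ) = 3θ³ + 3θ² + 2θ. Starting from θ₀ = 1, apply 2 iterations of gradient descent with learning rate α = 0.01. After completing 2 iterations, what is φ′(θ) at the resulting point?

10.576530592409

φ′(θ) = 9θ² + 6θ + 2
θ₁ = 1 − 0.01·17 = 0.83
θ₂ = 0.83 − 0.01·13.1801 = 0.698199
φ′(θ) at (0.698199) = 10.576530592409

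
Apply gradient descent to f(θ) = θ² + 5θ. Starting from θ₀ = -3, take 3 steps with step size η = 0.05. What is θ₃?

-2.8645

f′(θ) = 2θ + 5
θ₁ = -3 − 0.05·(-1) = -2.95
θ₂ = -2.95 − 0.05·(-0.9) = -2.905
θ₃ = -2.905 − 0.05·(-0.81) = -2.8645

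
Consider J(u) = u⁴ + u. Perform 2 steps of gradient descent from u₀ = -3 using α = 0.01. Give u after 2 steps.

-1.65243772

J′(u) = 4u³ + 1
u₁ = -3 − 0.01·(-107) = -1.93
u₂ = -1.93 − 0.01·(-27.756228) = -1.65243772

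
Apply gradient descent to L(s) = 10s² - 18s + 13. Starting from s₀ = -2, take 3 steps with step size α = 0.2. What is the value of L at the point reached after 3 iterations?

61313.8

L′(s) = 20s - 18
s₁ = -2 − 0.2·(-58) = 9.6
s₂ = 9.6 − 0.2·174 = -25.2
s₃ = -25.2 − 0.2·(-522) = 79.2
L(79.2) = 61313.8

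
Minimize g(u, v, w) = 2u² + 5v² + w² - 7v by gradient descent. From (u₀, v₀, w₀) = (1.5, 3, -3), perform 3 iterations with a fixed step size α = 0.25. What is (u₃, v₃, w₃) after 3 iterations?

(0, -7.0625, -0.375)

∇g = (4u, 10v - 7, 2w)
(u₁, v₁, w₁) = (1.5, 3, -3) − 0.25·(6, 23, -6) = (0, -2.75, -1.5)
(u₂, v₂, w₂) = (0, -2.75, -1.5) − 0.25·(0, -34.5, -3) = (0, 5.875, -0.75)
(u₃, v₃, w₃) = (0, 5.875, -0.75) − 0.25·(0, 51.75, -1.5) = (0, -7.0625, -0.375)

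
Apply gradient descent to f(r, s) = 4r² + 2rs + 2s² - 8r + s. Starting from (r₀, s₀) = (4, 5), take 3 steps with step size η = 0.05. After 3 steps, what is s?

∇f = (8r + 2s - 8, 2r + 4s + 1)
(r₁, s₁) = (4, 5) − 0.05·(34, 29) = (2.3, 3.55)
(r₂, s₂) = (2.3, 3.55) − 0.05·(17.5, 19.8) = (1.425, 2.56)
(r₃, s₃) = (1.425, 2.56) − 0.05·(8.52, 14.09) = (0.999, 1.8555)
s = 1.8555

1.8555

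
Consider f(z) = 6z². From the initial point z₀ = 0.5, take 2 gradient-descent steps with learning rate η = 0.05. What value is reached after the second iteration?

0.08

f′(z) = 12z
Step 1: f′(0.5) = 6; z₁ = 0.5 − 0.05·6 = 0.2
Step 2: f′(0.2) = 2.4; z₂ = 0.2 − 0.05·2.4 = 0.08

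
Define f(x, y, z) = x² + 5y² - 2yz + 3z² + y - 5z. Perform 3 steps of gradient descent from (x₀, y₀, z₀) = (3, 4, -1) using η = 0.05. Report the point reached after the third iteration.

∇f = (2x, 10y - 2z + 1, -2y + 6z - 5)
Step 1: at (3, 4, -1), ∇f = (6, 43, -19) → (3, 4, -1) − 0.05·(6, 43, -19) = (2.7, 1.85, -0.05)
Step 2: at (2.7, 1.85, -0.05), ∇f = (5.4, 19.6, -9) → (2.7, 1.85, -0.05) − 0.05·(5.4, 19.6, -9) = (2.43, 0.87, 0.4)
Step 3: at (2.43, 0.87, 0.4), ∇f = (4.86, 8.9, -4.34) → (2.43, 0.87, 0.4) − 0.05·(4.86, 8.9, -4.34) = (2.187, 0.425, 0.617)

(2.187, 0.425, 0.617)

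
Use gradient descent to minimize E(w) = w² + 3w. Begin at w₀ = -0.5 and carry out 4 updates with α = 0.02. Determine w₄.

-0.65065344

E′(w) = 2w + 3
w₁ = -0.5 − 0.02·2 = -0.54
w₂ = -0.54 − 0.02·1.92 = -0.5784
w₃ = -0.5784 − 0.02·1.8432 = -0.615264
w₄ = -0.615264 − 0.02·1.769472 = -0.65065344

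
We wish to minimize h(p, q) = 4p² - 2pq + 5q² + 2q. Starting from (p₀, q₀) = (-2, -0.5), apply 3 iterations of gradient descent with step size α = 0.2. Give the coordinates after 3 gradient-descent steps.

∇h = (8p - 2q, -2p + 10q + 2)
(p₁, q₁) = (-2, -0.5) − 0.2·(-15, 1) = (1, -0.7)
(p₂, q₂) = (1, -0.7) − 0.2·(9.4, -7) = (-0.88, 0.7)
(p₃, q₃) = (-0.88, 0.7) − 0.2·(-8.44, 10.76) = (0.808, -1.452)

(0.808, -1.452)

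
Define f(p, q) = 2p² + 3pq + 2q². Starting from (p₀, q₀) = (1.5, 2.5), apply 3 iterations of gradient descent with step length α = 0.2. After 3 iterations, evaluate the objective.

∇f = (4p + 3q, 3p + 4q)
Step 1: at (1.5, 2.5), ∇f = (13.5, 14.5) → (1.5, 2.5) − 0.2·(13.5, 14.5) = (-1.2, -0.4)
Step 2: at (-1.2, -0.4), ∇f = (-6, -5.2) → (-1.2, -0.4) − 0.2·(-6, -5.2) = (0, 0.64)
Step 3: at (0, 0.64), ∇f = (1.92, 2.56) → (0, 0.64) − 0.2·(1.92, 2.56) = (-0.384, 0.128)
f(-0.384, 0.128) = 0.180224

0.180224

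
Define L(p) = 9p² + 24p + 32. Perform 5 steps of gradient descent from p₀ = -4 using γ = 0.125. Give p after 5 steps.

6.8046875

L′(p) = 18p + 24
p₁ = -4 − 0.125·(-48) = 2
p₂ = 2 − 0.125·60 = -5.5
p₃ = -5.5 − 0.125·(-75) = 3.875
p₄ = 3.875 − 0.125·93.75 = -7.84375
p₅ = -7.84375 − 0.125·(-117.1875) = 6.8046875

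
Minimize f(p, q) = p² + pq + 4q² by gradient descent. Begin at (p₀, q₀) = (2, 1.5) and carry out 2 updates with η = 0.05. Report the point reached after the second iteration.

∇f = (2p + q, p + 8q)
Step 1: at (2, 1.5), ∇f = (5.5, 14) → (2, 1.5) − 0.05·(5.5, 14) = (1.725, 0.8)
Step 2: at (1.725, 0.8), ∇f = (4.25, 8.125) → (1.725, 0.8) − 0.05·(4.25, 8.125) = (1.5125, 0.39375)

(1.5125, 0.39375)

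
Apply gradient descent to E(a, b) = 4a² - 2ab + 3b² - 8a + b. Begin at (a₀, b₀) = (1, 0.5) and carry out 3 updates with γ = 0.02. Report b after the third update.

∇E = (8a - 2b - 8, -2a + 6b + 1)
(a₁, b₁) = (1, 0.5) − 0.02·(-1, 2) = (1.02, 0.46)
(a₂, b₂) = (1.02, 0.46) − 0.02·(-0.76, 1.72) = (1.0352, 0.4256)
(a₃, b₃) = (1.0352, 0.4256) − 0.02·(-0.5696, 1.4832) = (1.046592, 0.395936)
b = 0.395936

0.395936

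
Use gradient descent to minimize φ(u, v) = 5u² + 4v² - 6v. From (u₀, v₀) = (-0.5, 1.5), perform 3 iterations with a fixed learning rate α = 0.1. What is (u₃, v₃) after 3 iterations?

(0, 0.756)

∇φ = (10u, 8v - 6)
(u₁, v₁) = (-0.5, 1.5) − 0.1·(-5, 6) = (0, 0.9)
(u₂, v₂) = (0, 0.9) − 0.1·(0, 1.2) = (0, 0.78)
(u₃, v₃) = (0, 0.78) − 0.1·(0, 0.24) = (0, 0.756)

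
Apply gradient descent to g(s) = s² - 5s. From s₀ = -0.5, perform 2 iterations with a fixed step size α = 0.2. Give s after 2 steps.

1.42

g′(s) = 2s - 5
s₁ = -0.5 − 0.2·(-6) = 0.7
s₂ = 0.7 − 0.2·(-3.6) = 1.42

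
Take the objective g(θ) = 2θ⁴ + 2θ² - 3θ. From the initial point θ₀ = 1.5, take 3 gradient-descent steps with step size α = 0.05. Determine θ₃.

g′(θ) = 8θ³ + 4θ - 3
θ₁ = 1.5 − 0.05·30 = 0
θ₂ = 0 − 0.05·(-3) = 0.15
θ₃ = 0.15 − 0.05·(-2.373) = 0.26865

0.26865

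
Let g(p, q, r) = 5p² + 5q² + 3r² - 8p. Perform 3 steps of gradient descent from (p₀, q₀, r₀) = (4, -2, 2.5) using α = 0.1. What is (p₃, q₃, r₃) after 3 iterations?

(0.8, 0, 0.16)

∇g = (10p - 8, 10q, 6r)
(p₁, q₁, r₁) = (4, -2, 2.5) − 0.1·(32, -20, 15) = (0.8, 0, 1)
(p₂, q₂, r₂) = (0.8, 0, 1) − 0.1·(0, 0, 6) = (0.8, 0, 0.4)
(p₃, q₃, r₃) = (0.8, 0, 0.4) − 0.1·(0, 0, 2.4) = (0.8, 0, 0.16)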